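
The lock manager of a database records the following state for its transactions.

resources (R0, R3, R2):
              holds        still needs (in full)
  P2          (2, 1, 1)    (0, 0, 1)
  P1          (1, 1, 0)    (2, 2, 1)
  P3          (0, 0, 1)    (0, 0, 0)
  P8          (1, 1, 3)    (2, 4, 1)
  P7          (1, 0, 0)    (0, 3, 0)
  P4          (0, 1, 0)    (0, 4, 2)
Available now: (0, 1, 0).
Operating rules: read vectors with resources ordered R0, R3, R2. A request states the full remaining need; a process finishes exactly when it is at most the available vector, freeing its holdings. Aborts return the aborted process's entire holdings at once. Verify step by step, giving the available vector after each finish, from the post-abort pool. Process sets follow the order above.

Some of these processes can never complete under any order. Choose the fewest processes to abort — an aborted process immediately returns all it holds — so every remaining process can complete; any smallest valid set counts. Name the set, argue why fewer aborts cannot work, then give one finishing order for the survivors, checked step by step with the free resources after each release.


The answer: abort P8.
Key observation: P4 was stuck for good until P8 gave back (1, 1, 3); in the order shown it finishes at step 5.
No smaller set exists: with zero aborts the deadlock remains.
The survivors complete as P2, P3, P1, P7, P4. Step-by-step check (starting from the post-abort pool):
  pool = (1, 2, 3)
  run P2 (needs (0, 0, 1), free (1, 2, 3)); after release of (2, 1, 1) the pool is (3, 3, 4)
  run P3 (needs (0, 0, 0), free (3, 3, 4)); after release of (0, 0, 1) the pool is (3, 3, 5)
  run P1 (needs (2, 2, 1), free (3, 3, 5)); after release of (1, 1, 0) the pool is (4, 4, 5)
  run P7 (needs (0, 3, 0), free (4, 4, 5)); after release of (1, 0, 0) the pool is (5, 4, 5)
  run P4 (needs (0, 4, 2), free (5, 4, 5)); after release of (0, 1, 0) the pool is (5, 5, 5)


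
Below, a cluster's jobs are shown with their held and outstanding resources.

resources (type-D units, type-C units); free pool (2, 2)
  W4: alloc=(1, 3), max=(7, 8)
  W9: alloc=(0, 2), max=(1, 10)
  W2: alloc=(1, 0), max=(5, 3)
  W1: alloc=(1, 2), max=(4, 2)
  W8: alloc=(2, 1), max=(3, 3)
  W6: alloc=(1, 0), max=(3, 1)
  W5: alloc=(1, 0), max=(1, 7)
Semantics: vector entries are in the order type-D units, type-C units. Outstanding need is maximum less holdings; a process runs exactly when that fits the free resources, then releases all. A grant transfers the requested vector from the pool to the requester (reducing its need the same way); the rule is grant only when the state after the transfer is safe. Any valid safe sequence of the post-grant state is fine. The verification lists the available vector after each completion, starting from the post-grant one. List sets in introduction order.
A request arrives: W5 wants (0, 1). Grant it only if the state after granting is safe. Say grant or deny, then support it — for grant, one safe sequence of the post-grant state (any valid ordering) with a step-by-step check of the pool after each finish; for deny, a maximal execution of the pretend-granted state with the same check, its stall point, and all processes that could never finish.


DENY — the pretend-granted state is unsafe.
Key observation: W6, W1, W8, W2 can finish, but then (7, 4) is all there is, and the blocked group's type-C units demands exceed it.
Pretend the grant happened; the run W6, W1, W8, W2 goes as far as possible. Check, step by step:
  pool = (2, 1)
  W6 needs (2, 1) <= (2, 1) -> finishes; pool += (1, 0) = (3, 1)
  W1 needs (3, 0) <= (3, 1) -> finishes; pool += (1, 2) = (4, 3)
  W8 needs (1, 2) <= (4, 3) -> finishes; pool += (2, 1) = (6, 4)
  W2 needs (4, 3) <= (6, 4) -> finishes; pool += (1, 0) = (7, 4)
  W4 still needs (6, 5) but only (7, 4) is free — short on type-C units
  W9 still needs (1, 8) but only (7, 4) is free — short on type-C units
  W5 still needs (0, 6) but only (7, 4) is free — short on type-C units
Post-grant, the permanently blocked set is W4, W9 and W5.


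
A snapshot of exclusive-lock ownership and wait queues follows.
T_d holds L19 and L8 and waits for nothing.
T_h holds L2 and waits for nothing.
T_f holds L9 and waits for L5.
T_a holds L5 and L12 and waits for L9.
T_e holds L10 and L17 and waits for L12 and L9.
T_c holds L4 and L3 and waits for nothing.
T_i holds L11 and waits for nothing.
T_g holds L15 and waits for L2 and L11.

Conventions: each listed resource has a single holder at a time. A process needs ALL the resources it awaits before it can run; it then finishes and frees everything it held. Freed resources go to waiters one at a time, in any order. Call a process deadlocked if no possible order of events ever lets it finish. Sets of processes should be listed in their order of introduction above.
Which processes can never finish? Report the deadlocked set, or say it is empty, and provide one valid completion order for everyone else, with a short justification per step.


Deadlocked: T_f, T_a and T_e.
Key observation: the knot is the closed ring of waits T_f -> T_a -> T_f; T_e waits into the deadlock from upstream.
One completion order for the rest: T_d, T_c, T_h, T_i, T_g.
Verifying each step:
  T_d waits on nothing -> runs at once and releases L19 and L8
  T_c waits on nothing -> runs at once and releases L4 and L3
  T_h waits on nothing -> runs at once and releases L2
  T_i waits on nothing -> runs at once and releases L11
  T_g: everything it awaited (L2 and L11) is free; runs, freeing L15


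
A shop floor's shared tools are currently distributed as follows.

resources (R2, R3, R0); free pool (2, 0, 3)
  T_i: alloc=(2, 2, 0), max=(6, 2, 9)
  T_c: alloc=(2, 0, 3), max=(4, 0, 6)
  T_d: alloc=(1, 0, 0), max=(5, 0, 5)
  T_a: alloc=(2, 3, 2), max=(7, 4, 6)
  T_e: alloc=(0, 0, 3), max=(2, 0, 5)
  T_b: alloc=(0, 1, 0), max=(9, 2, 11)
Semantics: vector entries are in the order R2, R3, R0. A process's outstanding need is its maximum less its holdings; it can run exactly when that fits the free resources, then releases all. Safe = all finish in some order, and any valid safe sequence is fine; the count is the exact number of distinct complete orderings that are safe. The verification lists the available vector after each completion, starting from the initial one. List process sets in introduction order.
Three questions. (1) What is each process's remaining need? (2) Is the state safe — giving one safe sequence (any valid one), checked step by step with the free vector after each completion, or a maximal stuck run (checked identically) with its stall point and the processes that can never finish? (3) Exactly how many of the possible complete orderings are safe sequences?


(1) Remaining need (order R2, R3, R0):
  T_i: (4, 0, 9)
  T_c: (2, 0, 3)
  T_d: (4, 0, 5)
  T_a: (5, 1, 4)
  T_e: (2, 0, 2)
  T_b: (9, 1, 11)
(2) The state is SAFE; one workable sequence: T_c, T_d, T_e, T_i, T_a, T_b.
Key observation: the first exact fit in this order is T_c — it needs (2, 0, 3) with (2, 0, 3) free, meeting a requested resource to the last unit.
Verifying each step:
  pool = (2, 0, 3)
  T_c: need (2, 0, 3) fits (2, 0, 3); releases (2, 0, 3), pool now (4, 0, 6)
  T_d: need (4, 0, 5) fits (4, 0, 6); releases (1, 0, 0), pool now (5, 0, 6)
  T_e: need (2, 0, 2) fits (5, 0, 6); releases (0, 0, 3), pool now (5, 0, 9)
  T_i: need (4, 0, 9) fits (5, 0, 9); releases (2, 2, 0), pool now (7, 2, 9)
  T_a: need (5, 1, 4) fits (7, 2, 9); releases (2, 3, 2), pool now (9, 5, 11)
  T_b: need (9, 1, 11) fits (9, 5, 11); releases (0, 1, 0), pool now (9, 6, 11)
(3) The exact count: 7 of the possible complete orderings are safe sequences.


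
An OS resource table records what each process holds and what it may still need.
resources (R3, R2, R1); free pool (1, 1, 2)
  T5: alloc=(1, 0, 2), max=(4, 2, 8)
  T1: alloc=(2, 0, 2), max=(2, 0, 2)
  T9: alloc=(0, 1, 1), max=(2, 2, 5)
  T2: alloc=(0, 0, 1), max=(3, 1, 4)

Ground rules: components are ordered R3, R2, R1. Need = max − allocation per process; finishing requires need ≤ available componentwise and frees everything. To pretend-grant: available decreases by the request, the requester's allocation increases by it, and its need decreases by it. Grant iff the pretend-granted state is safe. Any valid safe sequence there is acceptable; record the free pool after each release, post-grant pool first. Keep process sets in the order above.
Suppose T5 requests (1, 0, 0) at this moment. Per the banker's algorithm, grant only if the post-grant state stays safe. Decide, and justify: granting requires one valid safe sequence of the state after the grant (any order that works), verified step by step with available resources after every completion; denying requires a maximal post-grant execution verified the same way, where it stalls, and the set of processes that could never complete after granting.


DENY. Granting would leave the state unsafe.
Key observation: after T1, T9 the pool peaks at (2, 2, 5), and each blocked process is short somewhere: T5 on R1; T2 on R3.
On the post-grant state, T1, T9 is a maximal run — nothing extends it. Check, step by step:
  pool = (0, 1, 2)
  run T1 (needs (0, 0, 0), free (0, 1, 2)); after release of (2, 0, 2) the pool is (2, 1, 4)
  run T9 (needs (2, 1, 4), free (2, 1, 4)); after release of (0, 1, 1) the pool is (2, 2, 5)
  T5 still needs (2, 2, 6) but only (2, 2, 5) is free — short on R1
  T2 still needs (3, 1, 3) but only (2, 2, 5) is free — short on R3
Had the request been granted, T5 and T2 could never finish.


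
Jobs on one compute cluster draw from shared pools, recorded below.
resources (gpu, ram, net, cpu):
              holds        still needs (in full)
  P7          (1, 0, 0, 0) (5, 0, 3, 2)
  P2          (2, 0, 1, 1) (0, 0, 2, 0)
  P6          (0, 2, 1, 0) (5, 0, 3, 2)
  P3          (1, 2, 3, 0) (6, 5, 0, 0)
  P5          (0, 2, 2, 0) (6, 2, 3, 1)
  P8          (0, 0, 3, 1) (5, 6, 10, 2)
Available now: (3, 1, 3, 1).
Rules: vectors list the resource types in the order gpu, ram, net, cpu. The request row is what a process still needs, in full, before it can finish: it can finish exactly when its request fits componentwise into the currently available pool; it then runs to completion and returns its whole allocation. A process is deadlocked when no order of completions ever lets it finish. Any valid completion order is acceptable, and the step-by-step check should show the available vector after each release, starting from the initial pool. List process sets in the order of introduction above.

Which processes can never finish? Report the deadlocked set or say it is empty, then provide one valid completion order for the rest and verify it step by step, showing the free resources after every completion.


No process is deadlocked.
Key observation: there is always a runnable process — P2 first — so the state unwinds completely.
One completion order for the rest: P2, P6, P7, P5, P3, P8. Check, step by step:
  pool = (3, 1, 3, 1)
  run P2 (needs (0, 0, 2, 0), free (3, 1, 3, 1)); after release of (2, 0, 1, 1) the pool is (5, 1, 4, 2)
  run P6 (needs (5, 0, 3, 2), free (5, 1, 4, 2)); after release of (0, 2, 1, 0) the pool is (5, 3, 5, 2)
  run P7 (needs (5, 0, 3, 2), free (5, 3, 5, 2)); after release of (1, 0, 0, 0) the pool is (6, 3, 5, 2)
  run P5 (needs (6, 2, 3, 1), free (6, 3, 5, 2)); after release of (0, 2, 2, 0) the pool is (6, 5, 7, 2)
  run P3 (needs (6, 5, 0, 0), free (6, 5, 7, 2)); after release of (1, 2, 3, 0) the pool is (7, 7, 10, 2)
  run P8 (needs (5, 6, 10, 2), free (7, 7, 10, 2)); after release of (0, 0, 3, 1) the pool is (7, 7, 13, 3)


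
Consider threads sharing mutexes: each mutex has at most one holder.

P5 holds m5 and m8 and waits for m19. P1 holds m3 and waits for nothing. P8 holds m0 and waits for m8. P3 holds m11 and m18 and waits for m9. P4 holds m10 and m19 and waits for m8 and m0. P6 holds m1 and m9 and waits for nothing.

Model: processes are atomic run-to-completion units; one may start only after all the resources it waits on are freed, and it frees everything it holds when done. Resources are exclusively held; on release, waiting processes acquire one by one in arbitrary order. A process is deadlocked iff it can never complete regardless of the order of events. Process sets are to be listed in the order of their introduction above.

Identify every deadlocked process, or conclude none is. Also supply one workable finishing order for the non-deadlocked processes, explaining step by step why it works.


Deadlocked: P5, P8 and P4.
Key observation: nobody on the ring P5 -> P4 -> P5 can start until another member finishes, which never happens; P8 is caught in further circular waits.
A valid finishing order for the others: P6, P1, P3.
Verifying each step:
  run P6 (it waits on nothing); releases m1 and m9
  run P1 (it waits on nothing); releases m3
  run P3 (all its waits — m9 — are resolved); releases m11 and m18


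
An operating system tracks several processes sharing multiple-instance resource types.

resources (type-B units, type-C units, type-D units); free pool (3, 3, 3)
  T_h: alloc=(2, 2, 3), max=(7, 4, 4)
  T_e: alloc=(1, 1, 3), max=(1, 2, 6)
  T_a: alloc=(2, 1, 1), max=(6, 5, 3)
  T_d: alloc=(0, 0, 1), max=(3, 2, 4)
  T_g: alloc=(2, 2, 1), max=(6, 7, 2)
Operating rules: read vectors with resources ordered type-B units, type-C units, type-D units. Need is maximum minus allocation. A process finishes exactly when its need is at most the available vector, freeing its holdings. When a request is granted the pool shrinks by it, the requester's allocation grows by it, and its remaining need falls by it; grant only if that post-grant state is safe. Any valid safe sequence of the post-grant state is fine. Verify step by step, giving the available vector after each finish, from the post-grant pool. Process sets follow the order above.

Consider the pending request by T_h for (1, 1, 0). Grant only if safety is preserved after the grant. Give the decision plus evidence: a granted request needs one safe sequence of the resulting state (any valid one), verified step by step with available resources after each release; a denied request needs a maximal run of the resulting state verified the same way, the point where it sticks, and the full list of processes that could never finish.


DENY. Granting would leave the state unsafe.
Key observation: the pool after T_e, T_d is (3, 3, 7); every surviving request exceeds it in type-B units, so progress ends there.
Pretend the grant happened; the run T_e, T_d goes as far as possible. Walking it through:
  pool = (2, 2, 3)
  run T_e (needs (0, 1, 3), free (2, 2, 3)); after release of (1, 1, 3) the pool is (3, 3, 6)
  run T_d (needs (3, 2, 3), free (3, 3, 6)); after release of (0, 0, 1) the pool is (3, 3, 7)
  T_h cannot run: need (4, 1, 1) vs free (3, 3, 7) (insufficient type-B units)
  T_a cannot run: need (4, 4, 2) vs free (3, 3, 7) (insufficient type-B units and type-C units)
  T_g cannot run: need (4, 5, 1) vs free (3, 3, 7) (insufficient type-B units and type-C units)
Had the request been granted, T_h, T_a and T_g could never finish.


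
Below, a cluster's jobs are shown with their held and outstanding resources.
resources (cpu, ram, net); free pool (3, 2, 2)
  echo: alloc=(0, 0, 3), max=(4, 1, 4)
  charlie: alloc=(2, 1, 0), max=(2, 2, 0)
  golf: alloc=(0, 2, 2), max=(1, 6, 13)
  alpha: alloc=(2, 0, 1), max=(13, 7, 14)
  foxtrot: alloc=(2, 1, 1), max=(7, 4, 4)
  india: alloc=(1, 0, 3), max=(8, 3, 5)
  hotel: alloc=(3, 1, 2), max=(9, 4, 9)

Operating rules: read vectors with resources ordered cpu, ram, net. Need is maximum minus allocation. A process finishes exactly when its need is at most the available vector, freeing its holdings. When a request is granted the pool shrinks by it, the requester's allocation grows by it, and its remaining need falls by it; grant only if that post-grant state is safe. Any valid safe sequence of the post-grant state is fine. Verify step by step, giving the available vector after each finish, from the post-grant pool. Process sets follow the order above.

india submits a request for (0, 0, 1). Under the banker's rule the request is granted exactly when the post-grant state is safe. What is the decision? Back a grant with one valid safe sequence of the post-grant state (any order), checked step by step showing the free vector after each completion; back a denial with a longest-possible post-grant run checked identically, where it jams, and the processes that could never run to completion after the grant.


GRANT: granting preserves safety; a valid post-grant sequence is charlie, echo, foxtrot, india, hotel, golf, alpha.
Key observation: the transfer keeps a workable pool ((3, 2, 1)); charlie starts the safe sequence.
Verifying the post-grant state step by step:
  pool = (3, 2, 1)
  charlie: need (0, 1, 0) fits (3, 2, 1); releases (2, 1, 0), pool now (5, 3, 1)
  echo: need (4, 1, 1) fits (5, 3, 1); releases (0, 0, 3), pool now (5, 3, 4)
  foxtrot: need (5, 3, 3) fits (5, 3, 4); releases (2, 1, 1), pool now (7, 4, 5)
  india: need (7, 3, 1) fits (7, 4, 5); releases (1, 0, 4), pool now (8, 4, 9)
  hotel: need (6, 3, 7) fits (8, 4, 9); releases (3, 1, 2), pool now (11, 5, 11)
  golf: need (1, 4, 11) fits (11, 5, 11); releases (0, 2, 2), pool now (11, 7, 13)
  alpha: need (11, 7, 13) fits (11, 7, 13); releases (2, 0, 1), pool now (13, 7, 14)


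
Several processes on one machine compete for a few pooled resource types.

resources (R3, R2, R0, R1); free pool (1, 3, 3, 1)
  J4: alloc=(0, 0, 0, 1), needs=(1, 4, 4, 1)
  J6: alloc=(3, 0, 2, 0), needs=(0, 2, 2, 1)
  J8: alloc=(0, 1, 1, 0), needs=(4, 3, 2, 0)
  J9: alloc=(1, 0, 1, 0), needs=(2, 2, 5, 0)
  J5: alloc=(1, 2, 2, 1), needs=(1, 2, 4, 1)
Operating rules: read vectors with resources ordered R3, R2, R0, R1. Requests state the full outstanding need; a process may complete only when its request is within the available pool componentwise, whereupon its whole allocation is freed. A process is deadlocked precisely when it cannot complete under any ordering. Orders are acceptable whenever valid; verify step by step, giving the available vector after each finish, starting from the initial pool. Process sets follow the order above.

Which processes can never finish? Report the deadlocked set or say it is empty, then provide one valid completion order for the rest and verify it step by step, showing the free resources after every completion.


No process is deadlocked.
Key observation: the pool covers J6 at once, and every later process fits after earlier releases.
A valid finishing order for the others: J6, J8, J5, J9, J4. Check, step by step:
  pool = (1, 3, 3, 1)
  run J6 (needs (0, 2, 2, 1), free (1, 3, 3, 1)); after release of (3, 0, 2, 0) the pool is (4, 3, 5, 1)
  run J8 (needs (4, 3, 2, 0), free (4, 3, 5, 1)); after release of (0, 1, 1, 0) the pool is (4, 4, 6, 1)
  run J5 (needs (1, 2, 4, 1), free (4, 4, 6, 1)); after release of (1, 2, 2, 1) the pool is (5, 6, 8, 2)
  run J9 (needs (2, 2, 5, 0), free (5, 6, 8, 2)); after release of (1, 0, 1, 0) the pool is (6, 6, 9, 2)
  run J4 (needs (1, 4, 4, 1), free (6, 6, 9, 2)); after release of (0, 0, 0, 1) the pool is (6, 6, 9, 3)


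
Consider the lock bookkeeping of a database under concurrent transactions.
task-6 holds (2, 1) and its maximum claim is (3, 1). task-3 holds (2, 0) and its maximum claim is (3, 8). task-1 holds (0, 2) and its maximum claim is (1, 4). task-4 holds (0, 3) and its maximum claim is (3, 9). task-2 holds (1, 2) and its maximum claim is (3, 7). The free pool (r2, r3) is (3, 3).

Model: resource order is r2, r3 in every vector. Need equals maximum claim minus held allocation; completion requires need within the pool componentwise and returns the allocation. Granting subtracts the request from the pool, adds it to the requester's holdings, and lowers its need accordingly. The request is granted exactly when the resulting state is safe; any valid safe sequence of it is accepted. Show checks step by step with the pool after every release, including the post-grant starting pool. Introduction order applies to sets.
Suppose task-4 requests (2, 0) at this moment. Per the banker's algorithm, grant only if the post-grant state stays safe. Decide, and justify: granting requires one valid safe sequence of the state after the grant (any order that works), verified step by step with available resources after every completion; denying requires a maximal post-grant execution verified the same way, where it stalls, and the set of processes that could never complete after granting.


GRANT. The post-grant state is safe; one safe sequence: task-6, task-1, task-2, task-4, task-3.
Key observation: after the grant the pool drops to (1, 3), which still lets task-6 finish first and unwind the rest.
Verifying the post-grant state step by step:
  pool = (1, 3)
  run task-6 (needs (1, 0), free (1, 3)); after release of (2, 1) the pool is (3, 4)
  run task-1 (needs (1, 2), free (3, 4)); after release of (0, 2) the pool is (3, 6)
  run task-2 (needs (2, 5), free (3, 6)); after release of (1, 2) the pool is (4, 8)
  run task-4 (needs (1, 6), free (4, 8)); after release of (2, 3) the pool is (6, 11)
  run task-3 (needs (1, 8), free (6, 11)); after release of (2, 0) the pool is (8, 11)


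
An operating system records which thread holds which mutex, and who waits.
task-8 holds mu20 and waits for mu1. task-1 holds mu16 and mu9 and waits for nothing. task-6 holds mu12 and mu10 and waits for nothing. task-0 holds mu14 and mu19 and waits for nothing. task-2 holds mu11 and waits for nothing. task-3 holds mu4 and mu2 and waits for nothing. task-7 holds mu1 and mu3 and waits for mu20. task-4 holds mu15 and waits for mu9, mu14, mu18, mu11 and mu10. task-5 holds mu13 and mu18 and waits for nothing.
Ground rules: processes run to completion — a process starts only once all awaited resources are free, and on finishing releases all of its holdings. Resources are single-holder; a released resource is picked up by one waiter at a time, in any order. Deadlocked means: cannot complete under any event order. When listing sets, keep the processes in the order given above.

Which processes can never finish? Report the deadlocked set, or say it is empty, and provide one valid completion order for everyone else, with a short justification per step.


Deadlocked: task-8 and task-7.
Key observation: the cycle task-8 -> task-7 -> task-8 can never break — each member waits on the next; no other process is dragged down with it.
One completion order for the rest: task-6, task-3, task-5, task-1, task-0, task-2, task-4.
Step-by-step check:
  task-6 waits on nothing -> runs at once and releases mu12 and mu10
  task-3 waits on nothing -> runs at once and releases mu4 and mu2
  task-5 waits on nothing -> runs at once and releases mu13 and mu18
  task-1 waits on nothing -> runs at once and releases mu16 and mu9
  task-0 waits on nothing -> runs at once and releases mu14 and mu19
  task-2 waits on nothing -> runs at once and releases mu11
  task-4 waits on mu9, mu14, mu18, mu11 and mu10 — all released -> runs and releases mu15


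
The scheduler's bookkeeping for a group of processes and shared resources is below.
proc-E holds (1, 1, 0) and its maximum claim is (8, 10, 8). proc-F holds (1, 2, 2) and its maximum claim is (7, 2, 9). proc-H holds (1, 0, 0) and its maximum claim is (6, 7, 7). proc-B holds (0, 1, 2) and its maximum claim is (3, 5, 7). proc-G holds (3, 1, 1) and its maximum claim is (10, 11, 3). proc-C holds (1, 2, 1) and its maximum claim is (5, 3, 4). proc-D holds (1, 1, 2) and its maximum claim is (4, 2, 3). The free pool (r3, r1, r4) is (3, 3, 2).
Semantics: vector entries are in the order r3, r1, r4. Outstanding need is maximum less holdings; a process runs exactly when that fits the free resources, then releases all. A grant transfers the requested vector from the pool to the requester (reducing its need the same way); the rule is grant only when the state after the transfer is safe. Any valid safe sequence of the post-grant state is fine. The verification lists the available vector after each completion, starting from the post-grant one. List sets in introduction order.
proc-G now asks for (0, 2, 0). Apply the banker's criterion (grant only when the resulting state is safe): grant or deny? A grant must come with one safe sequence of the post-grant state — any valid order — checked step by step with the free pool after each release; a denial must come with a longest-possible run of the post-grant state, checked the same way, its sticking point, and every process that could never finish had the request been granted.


DENY — the pretend-granted state is unsafe.
Key observation: after proc-D, proc-C, proc-B the pool peaks at (5, 5, 7), and each blocked process is short somewhere: proc-E on r3, r1, r4; proc-F on r3; proc-H on r1; proc-G on r3, r1.
After a pretend grant, a maximal execution: proc-D, proc-C, proc-B — then nothing else fits. Check, step by step:
  pool = (3, 1, 2)
  proc-D needs (3, 1, 1) <= (3, 1, 2) -> finishes; pool += (1, 1, 2) = (4, 2, 4)
  proc-C needs (4, 1, 3) <= (4, 2, 4) -> finishes; pool += (1, 2, 1) = (5, 4, 5)
  proc-B needs (3, 4, 5) <= (5, 4, 5) -> finishes; pool += (0, 1, 2) = (5, 5, 7)
  proc-E still needs (7, 9, 8) but only (5, 5, 7) is free — short on r3, r1 and r4
  proc-F still needs (6, 0, 7) but only (5, 5, 7) is free — short on r3
  proc-H still needs (5, 7, 7) but only (5, 5, 7) is free — short on r1
  proc-G still needs (7, 8, 2) but only (5, 5, 7) is free — short on r3 and r1
Had the request been granted, proc-E, proc-F, proc-H and proc-G could never finish.


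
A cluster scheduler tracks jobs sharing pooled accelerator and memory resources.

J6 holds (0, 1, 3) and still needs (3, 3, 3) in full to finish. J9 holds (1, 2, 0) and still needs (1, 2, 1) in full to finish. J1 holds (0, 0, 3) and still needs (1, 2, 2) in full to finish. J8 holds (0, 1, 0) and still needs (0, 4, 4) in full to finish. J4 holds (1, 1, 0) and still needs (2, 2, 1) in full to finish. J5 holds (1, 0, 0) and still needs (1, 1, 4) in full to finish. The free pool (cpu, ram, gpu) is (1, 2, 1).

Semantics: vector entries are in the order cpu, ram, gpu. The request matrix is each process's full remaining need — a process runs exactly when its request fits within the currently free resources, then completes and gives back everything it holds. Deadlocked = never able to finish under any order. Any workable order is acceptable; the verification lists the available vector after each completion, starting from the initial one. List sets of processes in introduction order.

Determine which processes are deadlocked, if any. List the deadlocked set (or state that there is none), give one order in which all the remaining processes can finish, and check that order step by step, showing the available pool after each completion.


The deadlocked set is J6, J1, J8 and J5.
Key observation: J9, J4 can finish, but then (3, 5, 1) is all there is, and the blocked group's gpu demands exceed it.
A valid finishing order for the others: J9, J4. Step-by-step check:
  pool = (1, 2, 1)
  J9 needs (1, 2, 1) <= (1, 2, 1) -> finishes; pool += (1, 2, 0) = (2, 4, 1)
  J4 needs (2, 2, 1) <= (2, 4, 1) -> finishes; pool += (1, 1, 0) = (3, 5, 1)
The blocked processes can never fit:
  J6 cannot run: need (3, 3, 3) vs free (3, 5, 1) (insufficient gpu)
  J1 cannot run: need (1, 2, 2) vs free (3, 5, 1) (insufficient gpu)
  J8 cannot run: need (0, 4, 4) vs free (3, 5, 1) (insufficient gpu)
  J5 cannot run: need (1, 1, 4) vs free (3, 5, 1) (insufficient gpu)


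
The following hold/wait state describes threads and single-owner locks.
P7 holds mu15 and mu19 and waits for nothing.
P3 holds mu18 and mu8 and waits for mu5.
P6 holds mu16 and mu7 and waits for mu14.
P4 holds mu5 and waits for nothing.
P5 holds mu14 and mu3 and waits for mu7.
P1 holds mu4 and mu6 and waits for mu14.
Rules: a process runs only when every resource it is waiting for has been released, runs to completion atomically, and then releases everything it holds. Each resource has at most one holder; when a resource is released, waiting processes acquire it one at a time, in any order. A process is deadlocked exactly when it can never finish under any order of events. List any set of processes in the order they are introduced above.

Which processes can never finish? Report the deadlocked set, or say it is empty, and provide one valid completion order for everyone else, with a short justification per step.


Deadlocked set: P6, P5 and P1.
Key observation: the wait chain closes on itself along P6 -> P5 -> P6; P1 waits into the deadlock from upstream.
The rest can finish in the order P7, P4, P3.
Verifying each step:
  P7: no waits; runs immediately, freeing mu15 and mu19
  P4: no waits; runs immediately, freeing mu5
  P3 waits on mu5 — all released -> runs and releases mu18 and mu8


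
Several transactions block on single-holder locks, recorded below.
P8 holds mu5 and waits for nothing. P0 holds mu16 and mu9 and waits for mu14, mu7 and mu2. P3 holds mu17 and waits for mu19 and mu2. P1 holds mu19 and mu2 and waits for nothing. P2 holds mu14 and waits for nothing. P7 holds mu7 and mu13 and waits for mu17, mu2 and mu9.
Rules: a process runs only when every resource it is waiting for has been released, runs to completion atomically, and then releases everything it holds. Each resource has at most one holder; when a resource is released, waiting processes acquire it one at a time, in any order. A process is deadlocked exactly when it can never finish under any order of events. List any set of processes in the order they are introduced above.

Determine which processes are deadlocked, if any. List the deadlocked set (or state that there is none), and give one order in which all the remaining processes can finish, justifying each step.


The deadlocked set is P0 and P7.
Key observation: the knot is the closed ring of waits P0 -> P7 -> P0; no other process is dragged down with it.
One completion order for the rest: P2, P8, P1, P3.
Walking it through:
  P2: no waits; runs immediately, freeing mu14
  P8: no waits; runs immediately, freeing mu5
  P1: no waits; runs immediately, freeing mu19 and mu2
  run P3 (all its waits — mu19 and mu2 — are resolved); releases mu17


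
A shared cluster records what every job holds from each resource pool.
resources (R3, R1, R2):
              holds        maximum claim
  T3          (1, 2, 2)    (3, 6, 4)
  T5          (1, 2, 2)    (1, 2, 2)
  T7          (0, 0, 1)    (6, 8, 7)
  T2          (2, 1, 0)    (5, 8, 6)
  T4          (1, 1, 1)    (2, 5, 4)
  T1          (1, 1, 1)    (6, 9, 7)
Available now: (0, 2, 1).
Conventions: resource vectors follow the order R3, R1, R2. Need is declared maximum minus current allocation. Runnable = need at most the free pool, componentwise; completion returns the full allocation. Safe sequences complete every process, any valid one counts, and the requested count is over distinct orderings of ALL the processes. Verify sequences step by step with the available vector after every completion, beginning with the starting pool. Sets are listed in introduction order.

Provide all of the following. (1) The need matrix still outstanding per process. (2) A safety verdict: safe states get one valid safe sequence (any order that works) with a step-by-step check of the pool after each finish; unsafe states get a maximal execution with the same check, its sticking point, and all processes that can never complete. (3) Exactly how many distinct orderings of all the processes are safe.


(1) Need matrix, components ordered R3, R1, R2:
  T3: (2, 4, 2)
  T5: (0, 0, 0)
  T7: (6, 8, 6)
  T2: (3, 7, 6)
  T4: (1, 4, 3)
  T1: (5, 8, 6)
(2) SAFE, for example via the order T5, T4, T3, T2, T1, T7.
Key observation: the order's first zero-slack moment is T4 ((1, 4, 3) needed, (1, 4, 3) free — a requested resource with nothing to spare).
Step-by-step check:
  pool = (0, 2, 1)
  T5 needs (0, 0, 0) <= (0, 2, 1) -> finishes; pool += (1, 2, 2) = (1, 4, 3)
  T4 needs (1, 4, 3) <= (1, 4, 3) -> finishes; pool += (1, 1, 1) = (2, 5, 4)
  T3 needs (2, 4, 2) <= (2, 5, 4) -> finishes; pool += (1, 2, 2) = (3, 7, 6)
  T2 needs (3, 7, 6) <= (3, 7, 6) -> finishes; pool += (2, 1, 0) = (5, 8, 6)
  T1 needs (5, 8, 6) <= (5, 8, 6) -> finishes; pool += (1, 1, 1) = (6, 9, 7)
  T7 needs (6, 8, 6) <= (6, 9, 7) -> finishes; pool += (0, 0, 1) = (6, 9, 8)
(3) Precisely 1 of the possible complete orderings is a safe sequence.


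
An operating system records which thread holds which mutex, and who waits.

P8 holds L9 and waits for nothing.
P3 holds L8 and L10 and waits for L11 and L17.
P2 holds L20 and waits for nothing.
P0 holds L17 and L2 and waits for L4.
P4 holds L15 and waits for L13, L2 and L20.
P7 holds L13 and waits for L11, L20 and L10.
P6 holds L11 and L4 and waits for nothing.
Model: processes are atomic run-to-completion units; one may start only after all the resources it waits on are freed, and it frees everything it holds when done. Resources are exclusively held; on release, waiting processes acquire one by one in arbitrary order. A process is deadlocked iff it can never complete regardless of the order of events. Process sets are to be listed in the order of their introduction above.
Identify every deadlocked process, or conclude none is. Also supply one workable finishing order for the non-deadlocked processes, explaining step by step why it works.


The deadlocked set is empty.
Key observation: the waits form no ring: some process can always run, and its releases unblock the others one by one.
A valid finishing order for the others: P6, P0, P2, P3, P7, P4, P8.
Step-by-step check:
  P6: no waits; runs immediately, freeing L11 and L4
  run P0 (all its waits — L4 — are resolved); releases L17 and L2
  P2: no waits; runs immediately, freeing L20
  run P3 (all its waits — L11 and L17 — are resolved); releases L8 and L10
  run P7 (all its waits — L11, L20 and L10 — are resolved); releases L13
  run P4 (all its waits — L13, L2 and L20 — are resolved); releases L15
  P8: no waits; runs immediately, freeing L9


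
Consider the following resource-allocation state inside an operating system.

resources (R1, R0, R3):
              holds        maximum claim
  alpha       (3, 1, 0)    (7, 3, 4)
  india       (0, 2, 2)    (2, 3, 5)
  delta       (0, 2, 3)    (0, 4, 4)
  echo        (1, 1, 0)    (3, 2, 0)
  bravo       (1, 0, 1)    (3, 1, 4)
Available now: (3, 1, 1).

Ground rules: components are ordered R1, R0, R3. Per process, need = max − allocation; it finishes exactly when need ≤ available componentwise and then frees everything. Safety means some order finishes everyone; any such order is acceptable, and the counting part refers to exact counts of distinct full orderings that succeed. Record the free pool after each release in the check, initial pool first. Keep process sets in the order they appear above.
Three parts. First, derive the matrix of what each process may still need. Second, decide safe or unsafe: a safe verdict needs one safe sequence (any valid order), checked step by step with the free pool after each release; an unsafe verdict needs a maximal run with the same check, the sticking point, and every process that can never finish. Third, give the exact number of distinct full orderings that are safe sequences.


(1) Remaining need (order R1, R0, R3):
  alpha: (4, 2, 4)
  india: (2, 1, 3)
  delta: (0, 2, 1)
  echo: (2, 1, 0)
  bravo: (2, 1, 3)
(2) SAFE, for example via the order echo, delta, alpha, india, bravo.
Key observation: echo marks the first exact bind of the order: its need (2, 1, 0) fits the free (3, 1, 1) with zero slack on a requested resource.
Verifying each step:
  pool = (3, 1, 1)
  echo: need (2, 1, 0) fits (3, 1, 1); releases (1, 1, 0), pool now (4, 2, 1)
  delta: need (0, 2, 1) fits (4, 2, 1); releases (0, 2, 3), pool now (4, 4, 4)
  alpha: need (4, 2, 4) fits (4, 4, 4); releases (3, 1, 0), pool now (7, 5, 4)
  india: need (2, 1, 3) fits (7, 5, 4); releases (0, 2, 2), pool now (7, 7, 6)
  bravo: need (2, 1, 3) fits (7, 7, 6); releases (1, 0, 1), pool now (8, 7, 7)
(3) Exactly 6 of the possible complete orderings are safe sequences.


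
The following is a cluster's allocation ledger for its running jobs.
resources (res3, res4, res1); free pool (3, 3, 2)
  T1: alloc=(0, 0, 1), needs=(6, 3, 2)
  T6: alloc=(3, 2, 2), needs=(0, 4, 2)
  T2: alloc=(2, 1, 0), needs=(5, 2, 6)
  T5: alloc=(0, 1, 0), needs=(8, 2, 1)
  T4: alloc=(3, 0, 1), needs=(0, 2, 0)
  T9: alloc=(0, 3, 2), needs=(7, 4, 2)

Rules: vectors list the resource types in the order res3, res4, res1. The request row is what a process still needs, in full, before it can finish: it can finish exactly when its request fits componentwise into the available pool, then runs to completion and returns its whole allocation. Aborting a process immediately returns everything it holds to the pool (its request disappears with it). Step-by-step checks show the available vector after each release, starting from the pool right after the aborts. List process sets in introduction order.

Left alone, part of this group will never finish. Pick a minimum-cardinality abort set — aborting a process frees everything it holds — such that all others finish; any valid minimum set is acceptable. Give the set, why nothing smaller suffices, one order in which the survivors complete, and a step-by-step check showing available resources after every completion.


Minimum abort set: T9.
Key observation: the deadlocked T6 becomes finishable only because T9 released (0, 3, 2); it completes at step 1 below.
Minimality: the empty abort set fails — the state is deadlocked as it stands.
Survivors finish in the order: T6, T2, T4, T1, T5. Step-by-step check (pool after the aborts first):
  pool = (3, 6, 4)
  run T6 (needs (0, 4, 2), free (3, 6, 4)); after release of (3, 2, 2) the pool is (6, 8, 6)
  run T2 (needs (5, 2, 6), free (6, 8, 6)); after release of (2, 1, 0) the pool is (8, 9, 6)
  run T4 (needs (0, 2, 0), free (8, 9, 6)); after release of (3, 0, 1) the pool is (11, 9, 7)
  run T1 (needs (6, 3, 2), free (11, 9, 7)); after release of (0, 0, 1) the pool is (11, 9, 8)
  run T5 (needs (8, 2, 1), free (11, 9, 8)); after release of (0, 1, 0) the pool is (11, 10, 8)


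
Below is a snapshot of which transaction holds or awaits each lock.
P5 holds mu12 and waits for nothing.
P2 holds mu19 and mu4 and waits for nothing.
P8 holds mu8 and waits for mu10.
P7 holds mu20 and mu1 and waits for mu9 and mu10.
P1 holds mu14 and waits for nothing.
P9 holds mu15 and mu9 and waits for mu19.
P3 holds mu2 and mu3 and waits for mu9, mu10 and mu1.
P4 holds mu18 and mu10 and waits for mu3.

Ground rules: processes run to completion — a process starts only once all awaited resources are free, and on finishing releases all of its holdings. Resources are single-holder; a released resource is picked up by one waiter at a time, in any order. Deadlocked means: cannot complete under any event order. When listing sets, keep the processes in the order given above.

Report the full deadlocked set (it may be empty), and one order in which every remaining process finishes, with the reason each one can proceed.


Deadlocked set: P8, P7, P3 and P4.
Key observation: the waits loop around P4 -> P3 -> P7 -> P4 with no way out; P8 waits into the deadlock from upstream.
One completion order for the rest: P2, P5, P9, P1.
Check, step by step:
  P2: no waits; runs immediately, freeing mu19 and mu4
  P5: no waits; runs immediately, freeing mu12
  run P9 (all its waits — mu19 — are resolved); releases mu15 and mu9
  P1: no waits; runs immediately, freeing mu14


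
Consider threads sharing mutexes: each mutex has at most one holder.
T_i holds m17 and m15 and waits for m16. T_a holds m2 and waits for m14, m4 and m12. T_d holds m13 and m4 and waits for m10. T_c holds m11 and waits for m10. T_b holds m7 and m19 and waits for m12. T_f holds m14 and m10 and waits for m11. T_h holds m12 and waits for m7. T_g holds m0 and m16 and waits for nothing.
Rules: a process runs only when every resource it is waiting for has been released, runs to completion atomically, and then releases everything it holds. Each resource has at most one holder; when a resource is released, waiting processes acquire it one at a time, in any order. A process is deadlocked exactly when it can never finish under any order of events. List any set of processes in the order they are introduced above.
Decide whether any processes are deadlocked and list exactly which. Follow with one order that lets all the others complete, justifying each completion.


The deadlocked set is T_a, T_d, T_c, T_b, T_f and T_h.
Key observation: the waits loop around T_f -> T_c -> T_f with no way out; T_b and T_h are caught in further circular waits and T_a and T_d wait into the deadlock from upstream.
The rest can finish in the order T_g, T_i.
Walking it through:
  T_g: no waits; runs immediately, freeing m0 and m16
  run T_i (all its waits — m16 — are resolved); releases m17 and m15
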